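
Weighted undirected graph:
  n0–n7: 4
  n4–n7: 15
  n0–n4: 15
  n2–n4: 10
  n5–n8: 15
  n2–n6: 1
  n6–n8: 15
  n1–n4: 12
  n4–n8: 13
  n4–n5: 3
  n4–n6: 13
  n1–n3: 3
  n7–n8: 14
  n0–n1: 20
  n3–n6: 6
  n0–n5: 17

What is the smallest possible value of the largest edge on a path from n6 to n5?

10

Some routes from n6 to n5:
n6 → n2 → n4 → n5: max(1, 10, 3) = 10
n6 → n3 → n1 → n4 → n5: max(6, 3, 12, 3) = 12
n6 → n4 → n5: max(13, 3) = 13
The minimum achievable maximum is 10.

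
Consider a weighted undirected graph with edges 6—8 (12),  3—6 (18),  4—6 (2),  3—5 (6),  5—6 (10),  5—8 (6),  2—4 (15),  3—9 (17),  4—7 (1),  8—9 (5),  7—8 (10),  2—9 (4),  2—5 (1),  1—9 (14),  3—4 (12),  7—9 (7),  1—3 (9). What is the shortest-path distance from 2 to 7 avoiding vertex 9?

14

Checking several routes:
2 -> 4 -> 7: 15 + 1 = 16
2 -> 5 -> 6 -> 4 -> 7: 1 + 10 + 2 + 1 = 14
2 -> 5 -> 8 -> 7: 1 + 6 + 10 = 17
Shortest: 14.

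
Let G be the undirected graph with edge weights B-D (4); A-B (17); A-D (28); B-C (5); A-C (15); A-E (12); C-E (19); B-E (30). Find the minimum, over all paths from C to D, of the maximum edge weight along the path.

5

Comparing a few candidate routes:
C - B - D: max(5, 4) = 5
C - E - A - B - D: max(19, 12, 17, 4) = 19
C - A - B - D: max(15, 17, 4) = 17
Smallest bottleneck: 5.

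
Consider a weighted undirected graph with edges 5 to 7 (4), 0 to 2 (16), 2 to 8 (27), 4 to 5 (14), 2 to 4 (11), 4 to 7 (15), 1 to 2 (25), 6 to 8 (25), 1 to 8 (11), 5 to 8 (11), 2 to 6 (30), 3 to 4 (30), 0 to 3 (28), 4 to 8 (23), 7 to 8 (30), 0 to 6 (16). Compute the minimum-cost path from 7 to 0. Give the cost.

42

Some routes from 7 to 0:
7-5-8-2-0: 4 + 11 + 27 + 16 = 58
7-5-4-2-0: 4 + 14 + 11 + 16 = 45
7-4-2-0: 15 + 11 + 16 = 42
7-5-8-6-0: 4 + 11 + 25 + 16 = 56
Shortest: 42.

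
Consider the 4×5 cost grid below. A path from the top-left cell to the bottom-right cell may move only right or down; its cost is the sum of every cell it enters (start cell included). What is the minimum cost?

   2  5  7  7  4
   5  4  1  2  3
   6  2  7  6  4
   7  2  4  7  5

Best path: r0c0→r0c1→r1c1→r1c2→r1c3→r1c4→r2c4→r3c4
Cost: 2 + 5 + 4 + 1 + 2 + 3 + 4 + 5 = 26
For comparison, the top-then-right route costs 37.

26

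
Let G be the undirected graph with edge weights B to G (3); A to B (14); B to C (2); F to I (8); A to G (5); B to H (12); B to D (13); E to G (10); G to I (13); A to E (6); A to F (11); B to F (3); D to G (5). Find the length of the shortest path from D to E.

Comparing a few candidate routes:
D→B→G→E: 13 + 3 + 10 = 26
D→G→E: 5 + 10 = 15
D→G→A→E: 5 + 5 + 6 = 16
Shortest: 15.

15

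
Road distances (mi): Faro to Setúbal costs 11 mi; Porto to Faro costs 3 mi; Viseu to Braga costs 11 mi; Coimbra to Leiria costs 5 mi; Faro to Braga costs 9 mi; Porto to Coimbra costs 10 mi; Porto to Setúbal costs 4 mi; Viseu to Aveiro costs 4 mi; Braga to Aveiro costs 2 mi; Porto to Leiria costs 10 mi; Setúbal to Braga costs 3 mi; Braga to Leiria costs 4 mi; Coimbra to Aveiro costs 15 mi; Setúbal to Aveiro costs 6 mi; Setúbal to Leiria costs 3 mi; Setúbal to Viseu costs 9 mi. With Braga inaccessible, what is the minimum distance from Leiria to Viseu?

Some routes from Leiria to Viseu avoiding Braga:
Leiria-Setúbal-Viseu: 3 + 9 = 12
Leiria-Coimbra-Aveiro-Viseu: 5 + 15 + 4 = 24
Leiria-Coimbra-Porto-Setúbal-Viseu: 5 + 10 + 4 + 9 = 28
Leiria-Setúbal-Aveiro-Viseu: 3 + 6 + 4 = 13
Leiria-Porto-Setúbal-Viseu: 10 + 4 + 9 = 23
Leiria-Porto-Setúbal-Aveiro-Viseu: 10 + 4 + 6 + 4 = 24
The minimum is 12 mi.

12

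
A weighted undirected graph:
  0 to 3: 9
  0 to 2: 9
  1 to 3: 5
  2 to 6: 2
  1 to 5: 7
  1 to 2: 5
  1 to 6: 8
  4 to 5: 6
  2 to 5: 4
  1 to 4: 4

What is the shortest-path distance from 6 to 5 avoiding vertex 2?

15

Candidate routes:
6→1→5: 8 + 7 = 15
6→1→4→5: 8 + 4 + 6 = 18
The minimum is 15.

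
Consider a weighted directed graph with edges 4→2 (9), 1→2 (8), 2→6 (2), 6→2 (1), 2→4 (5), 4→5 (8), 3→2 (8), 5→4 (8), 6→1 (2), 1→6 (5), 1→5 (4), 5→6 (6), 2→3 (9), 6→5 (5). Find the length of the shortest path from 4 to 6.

Candidate routes:
4-5-6: 8 + 6 = 14
4-2-6: 9 + 2 = 11
Shortest: 11.

11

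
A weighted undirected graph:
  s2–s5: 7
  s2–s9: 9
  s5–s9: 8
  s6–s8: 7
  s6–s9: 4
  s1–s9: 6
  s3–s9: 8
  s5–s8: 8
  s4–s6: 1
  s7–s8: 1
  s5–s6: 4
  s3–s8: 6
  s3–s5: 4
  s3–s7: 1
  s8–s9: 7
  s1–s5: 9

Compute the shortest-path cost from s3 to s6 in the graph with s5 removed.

9

Comparing a few candidate routes:
s3→s9→s6: 8 + 4 = 12
s3→s7→s8→s9→s6: 1 + 1 + 7 + 4 = 13
s3→s7→s8→s6: 1 + 1 + 7 = 9
s3→s8→s6: 6 + 7 = 13
Shortest: 9.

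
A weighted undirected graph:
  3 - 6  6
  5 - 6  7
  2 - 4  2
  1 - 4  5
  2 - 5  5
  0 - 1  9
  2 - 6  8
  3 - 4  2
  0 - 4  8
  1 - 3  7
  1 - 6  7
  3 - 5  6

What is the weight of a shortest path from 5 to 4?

Checking several routes:
5 → 3 → 1 → 4: 6 + 7 + 5 = 18
5 → 6 → 1 → 4: 7 + 7 + 5 = 19
5 → 6 → 2 → 4: 7 + 8 + 2 = 17
5 → 3 → 4: 6 + 2 = 8
5 → 6 → 3 → 4: 7 + 6 + 2 = 15
5 → 2 → 4: 5 + 2 = 7
Best route has total 7.

7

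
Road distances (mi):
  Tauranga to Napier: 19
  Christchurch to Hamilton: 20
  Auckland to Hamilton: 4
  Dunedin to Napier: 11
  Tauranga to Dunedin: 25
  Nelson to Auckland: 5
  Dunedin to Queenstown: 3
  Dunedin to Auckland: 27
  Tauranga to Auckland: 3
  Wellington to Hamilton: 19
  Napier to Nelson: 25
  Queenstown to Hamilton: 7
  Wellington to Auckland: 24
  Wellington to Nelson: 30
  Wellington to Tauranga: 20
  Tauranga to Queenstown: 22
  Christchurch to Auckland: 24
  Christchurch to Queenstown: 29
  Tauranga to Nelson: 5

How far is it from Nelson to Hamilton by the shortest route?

A few of the Nelson→Hamilton routes:
Nelson -> Tauranga -> Auckland -> Hamilton: 5 + 3 + 4 = 12
Nelson -> Auckland -> Tauranga -> Queenstown -> Hamilton: 5 + 3 + 22 + 7 = 37
Nelson -> Tauranga -> Queenstown -> Hamilton: 5 + 22 + 7 = 34
Nelson -> Auckland -> Hamilton: 5 + 4 = 9
The minimum is 9 mi.

9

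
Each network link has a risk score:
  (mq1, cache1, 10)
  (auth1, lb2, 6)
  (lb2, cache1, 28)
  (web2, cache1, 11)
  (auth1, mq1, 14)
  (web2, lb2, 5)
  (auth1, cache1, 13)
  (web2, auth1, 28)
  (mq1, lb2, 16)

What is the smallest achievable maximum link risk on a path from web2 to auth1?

6

Comparing a few candidate routes:
web2→lb2→auth1: max(5, 6) = 6
web2→lb2→mq1→auth1: max(5, 16, 14) = 16
web2→cache1→auth1: max(11, 13) = 13
web2→cache1→mq1→auth1: max(11, 10, 14) = 14
Smallest bottleneck: 6.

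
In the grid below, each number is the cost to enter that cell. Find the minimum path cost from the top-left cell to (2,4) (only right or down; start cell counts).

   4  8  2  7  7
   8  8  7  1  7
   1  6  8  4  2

Best path: r0c0 -> r0c1 -> r0c2 -> r0c3 -> r1c3 -> r2c3 -> r2c4
Cost: 4 + 8 + 2 + 7 + 1 + 4 + 2 = 28
For comparison, the top-then-right route costs 37.

28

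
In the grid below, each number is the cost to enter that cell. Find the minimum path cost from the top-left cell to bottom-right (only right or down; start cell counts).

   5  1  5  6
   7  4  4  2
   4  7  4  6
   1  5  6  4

One optimal route is (0,0) -> (0,1) -> (1,1) -> (1,2) -> (1,3) -> (2,3) -> (3,3).
Its cost is 5 + 1 + 4 + 4 + 2 + 6 + 4 = 26.
(Top row then right column would cost 29.)

26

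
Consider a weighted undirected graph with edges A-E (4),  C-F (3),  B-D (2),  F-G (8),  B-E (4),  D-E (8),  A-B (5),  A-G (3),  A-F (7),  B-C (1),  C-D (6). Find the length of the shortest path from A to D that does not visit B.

Candidate routes:
A - G - F - C - D: 3 + 8 + 3 + 6 = 20
A - E - D: 4 + 8 = 12
A - F - C - D: 7 + 3 + 6 = 16
The minimum is 12.

12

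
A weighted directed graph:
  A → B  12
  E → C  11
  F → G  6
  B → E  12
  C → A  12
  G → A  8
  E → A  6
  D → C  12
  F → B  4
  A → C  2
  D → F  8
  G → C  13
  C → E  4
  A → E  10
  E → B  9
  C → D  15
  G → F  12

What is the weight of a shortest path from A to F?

25

Paths from A to F:
A → E → C → D → F: 10 + 11 + 15 + 8 = 44
A → C → D → F: 2 + 15 + 8 = 25
A → B → E → C → D → F: 12 + 12 + 11 + 15 + 8 = 58
Shortest: 25.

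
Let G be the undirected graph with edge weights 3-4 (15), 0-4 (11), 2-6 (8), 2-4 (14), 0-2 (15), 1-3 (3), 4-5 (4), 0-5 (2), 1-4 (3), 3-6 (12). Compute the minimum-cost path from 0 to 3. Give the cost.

12

A few of the 0→3 routes:
0 → 5 → 4 → 3: 2 + 4 + 15 = 21
0 → 2 → 4 → 1 → 3: 15 + 14 + 3 + 3 = 35
0 → 2 → 6 → 3: 15 + 8 + 12 = 35
0 → 5 → 4 → 1 → 3: 2 + 4 + 3 + 3 = 12
0 → 4 → 1 → 3: 11 + 3 + 3 = 17
0 → 4 → 3: 11 + 15 = 26
Shortest: 12.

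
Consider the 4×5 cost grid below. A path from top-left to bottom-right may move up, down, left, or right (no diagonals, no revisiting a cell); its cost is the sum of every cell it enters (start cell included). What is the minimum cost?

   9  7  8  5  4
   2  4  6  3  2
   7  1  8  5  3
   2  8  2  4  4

Cheapest: r0c0 r1c0 r1c1 r1c2 r1c3 r1c4 r2c4 r3c4
  9 + 2 + 4 + 6 + 3 + 2 + 3 + 4 = 33

33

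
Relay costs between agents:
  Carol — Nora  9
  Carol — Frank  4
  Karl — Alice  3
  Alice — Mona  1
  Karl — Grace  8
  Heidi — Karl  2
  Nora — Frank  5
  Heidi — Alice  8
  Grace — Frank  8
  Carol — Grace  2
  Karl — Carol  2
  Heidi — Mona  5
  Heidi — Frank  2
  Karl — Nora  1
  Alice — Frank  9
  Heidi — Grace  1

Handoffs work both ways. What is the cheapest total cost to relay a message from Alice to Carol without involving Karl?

Checking several routes:
Alice - Mona - Heidi - Grace - Carol: 1 + 5 + 1 + 2 = 9
Alice - Mona - Heidi - Frank - Carol: 1 + 5 + 2 + 4 = 12
Alice - Frank - Carol: 9 + 4 = 13
Alice - Heidi - Grace - Carol: 8 + 1 + 2 = 11
Best route has total 9.

9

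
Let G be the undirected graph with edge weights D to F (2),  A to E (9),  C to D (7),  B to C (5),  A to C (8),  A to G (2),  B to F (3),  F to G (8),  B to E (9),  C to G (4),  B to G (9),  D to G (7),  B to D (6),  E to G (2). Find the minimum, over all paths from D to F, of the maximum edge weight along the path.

2

Checking several routes:
D - C - B - F: max(7, 5, 3) = 7
D - G - C - B - F: max(7, 4, 5, 3) = 7
D - B - F: max(6, 3) = 6
D - G - A - C - B - F: max(7, 2, 8, 5, 3) = 8
D - F: max(2) = 2
Smallest bottleneck: 2.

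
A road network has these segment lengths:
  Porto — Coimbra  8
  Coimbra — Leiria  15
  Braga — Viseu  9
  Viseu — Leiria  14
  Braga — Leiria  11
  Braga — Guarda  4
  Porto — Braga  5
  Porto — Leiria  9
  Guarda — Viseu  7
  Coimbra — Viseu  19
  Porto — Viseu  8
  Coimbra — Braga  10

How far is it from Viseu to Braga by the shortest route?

Some routes from Viseu to Braga:
Viseu - Braga: 9
Viseu - Guarda - Braga: 7 + 4 = 11
Viseu - Porto - Braga: 8 + 5 = 13
Viseu - Porto - Coimbra - Braga: 8 + 8 + 10 = 26
Viseu - Leiria - Braga: 14 + 11 = 25
Best route has total 9.

9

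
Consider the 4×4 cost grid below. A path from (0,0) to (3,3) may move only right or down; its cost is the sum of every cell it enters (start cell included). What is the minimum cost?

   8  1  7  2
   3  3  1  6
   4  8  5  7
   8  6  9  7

32

Cheapest: r0c0→r0c1→r1c1→r1c2→r2c2→r2c3→r3c3
  8 + 1 + 3 + 1 + 5 + 7 + 7 = 32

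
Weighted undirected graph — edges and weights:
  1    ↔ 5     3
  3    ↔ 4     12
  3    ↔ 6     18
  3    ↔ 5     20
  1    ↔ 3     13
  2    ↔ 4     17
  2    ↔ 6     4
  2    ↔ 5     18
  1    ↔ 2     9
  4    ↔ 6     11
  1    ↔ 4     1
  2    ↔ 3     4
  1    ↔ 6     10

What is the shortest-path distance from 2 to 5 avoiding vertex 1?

Checking several routes:
2 -> 6 -> 3 -> 5: 4 + 18 + 20 = 42
2 -> 4 -> 3 -> 5: 17 + 12 + 20 = 49
2 -> 5: 18
2 -> 6 -> 4 -> 3 -> 5: 4 + 11 + 12 + 20 = 47
2 -> 3 -> 5: 4 + 20 = 24
Best route has total 18.

18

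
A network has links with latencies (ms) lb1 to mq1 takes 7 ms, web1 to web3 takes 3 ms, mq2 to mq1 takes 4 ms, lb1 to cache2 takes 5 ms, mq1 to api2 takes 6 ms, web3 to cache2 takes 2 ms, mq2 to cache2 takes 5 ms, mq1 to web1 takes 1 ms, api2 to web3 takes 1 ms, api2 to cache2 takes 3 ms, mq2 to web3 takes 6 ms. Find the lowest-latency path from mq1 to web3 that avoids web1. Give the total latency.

7

Comparing a few candidate routes:
mq1 → mq2 → cache2 → api2 → web3: 4 + 5 + 3 + 1 = 13
mq1 → api2 → web3: 6 + 1 = 7
mq1 → lb1 → cache2 → web3: 7 + 5 + 2 = 14
mq1 → mq2 → web3: 4 + 6 = 10
mq1 → mq2 → cache2 → web3: 4 + 5 + 2 = 11
mq1 → api2 → cache2 → web3: 6 + 3 + 2 = 11
Shortest: 7 ms.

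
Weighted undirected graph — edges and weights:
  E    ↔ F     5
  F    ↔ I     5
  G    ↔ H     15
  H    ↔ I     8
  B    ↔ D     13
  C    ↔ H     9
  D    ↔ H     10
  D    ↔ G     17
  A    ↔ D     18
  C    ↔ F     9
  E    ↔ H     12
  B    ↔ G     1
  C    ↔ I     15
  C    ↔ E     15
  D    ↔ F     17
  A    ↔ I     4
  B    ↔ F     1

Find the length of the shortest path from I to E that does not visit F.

20

Some routes from I to E avoiding F:
I -> A -> D -> H -> E: 4 + 18 + 10 + 12 = 44
I -> C -> H -> E: 15 + 9 + 12 = 36
I -> H -> C -> E: 8 + 9 + 15 = 32
I -> H -> E: 8 + 12 = 20
I -> C -> E: 15 + 15 = 30
Best route has total 20.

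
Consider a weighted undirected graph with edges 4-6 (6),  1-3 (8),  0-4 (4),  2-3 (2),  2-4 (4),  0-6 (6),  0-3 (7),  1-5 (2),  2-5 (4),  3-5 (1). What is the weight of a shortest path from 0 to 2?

8

Comparing a few candidate routes:
0 -> 4 -> 2: 4 + 4 = 8
0 -> 3 -> 5 -> 2: 7 + 1 + 4 = 12
0 -> 3 -> 2: 7 + 2 = 9
Shortest: 8.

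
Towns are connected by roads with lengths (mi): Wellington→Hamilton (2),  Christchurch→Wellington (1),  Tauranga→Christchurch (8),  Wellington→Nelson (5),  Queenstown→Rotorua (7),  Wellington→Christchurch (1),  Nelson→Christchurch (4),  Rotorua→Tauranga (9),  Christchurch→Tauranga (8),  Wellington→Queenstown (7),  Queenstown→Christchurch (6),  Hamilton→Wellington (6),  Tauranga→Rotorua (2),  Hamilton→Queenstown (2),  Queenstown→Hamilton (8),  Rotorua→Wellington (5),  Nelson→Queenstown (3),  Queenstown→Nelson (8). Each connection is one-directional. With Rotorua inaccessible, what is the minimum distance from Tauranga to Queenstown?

Paths from Tauranga to Queenstown avoiding Rotorua:
Tauranga -> Christchurch -> Wellington -> Nelson -> Queenstown: 8 + 1 + 5 + 3 = 17
Tauranga -> Christchurch -> Wellington -> Hamilton -> Queenstown: 8 + 1 + 2 + 2 = 13
Tauranga -> Christchurch -> Wellington -> Queenstown: 8 + 1 + 7 = 16
Best route has total 13 mi.

13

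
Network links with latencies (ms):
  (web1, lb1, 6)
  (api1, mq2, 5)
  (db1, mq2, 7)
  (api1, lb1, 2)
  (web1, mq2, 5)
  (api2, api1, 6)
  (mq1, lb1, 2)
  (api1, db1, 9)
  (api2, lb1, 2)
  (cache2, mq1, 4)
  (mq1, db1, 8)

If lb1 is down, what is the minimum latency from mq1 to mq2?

Candidate routes:
mq1 - db1 - mq2: 8 + 7 = 15
mq1 - db1 - api1 - mq2: 8 + 9 + 5 = 22
Shortest: 15 ms.

15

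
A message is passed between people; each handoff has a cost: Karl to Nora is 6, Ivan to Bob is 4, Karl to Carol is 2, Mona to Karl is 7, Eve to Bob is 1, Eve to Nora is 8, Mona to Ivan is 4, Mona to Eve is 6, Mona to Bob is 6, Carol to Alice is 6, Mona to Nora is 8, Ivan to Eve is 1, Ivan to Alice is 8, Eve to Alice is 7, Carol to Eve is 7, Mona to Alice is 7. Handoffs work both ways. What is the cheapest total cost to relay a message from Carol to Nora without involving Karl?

15

Checking several routes:
Carol -> Alice -> Mona -> Nora: 6 + 7 + 8 = 21
Carol -> Eve -> Mona -> Nora: 7 + 6 + 8 = 21
Carol -> Eve -> Ivan -> Mona -> Nora: 7 + 1 + 4 + 8 = 20
Carol -> Eve -> Nora: 7 + 8 = 15
Carol -> Alice -> Eve -> Nora: 6 + 7 + 8 = 21
The minimum is 15.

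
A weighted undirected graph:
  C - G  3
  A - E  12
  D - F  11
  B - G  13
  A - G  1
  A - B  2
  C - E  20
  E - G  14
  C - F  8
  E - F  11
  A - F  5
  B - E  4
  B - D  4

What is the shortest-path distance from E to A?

Comparing a few candidate routes:
E → A: 12
E → G → A: 14 + 1 = 15
E → B → A: 4 + 2 = 6
E → F → C → G → A: 11 + 8 + 3 + 1 = 23
E → B → G → A: 4 + 13 + 1 = 18
E → F → A: 11 + 5 = 16
Best route has total 6.

6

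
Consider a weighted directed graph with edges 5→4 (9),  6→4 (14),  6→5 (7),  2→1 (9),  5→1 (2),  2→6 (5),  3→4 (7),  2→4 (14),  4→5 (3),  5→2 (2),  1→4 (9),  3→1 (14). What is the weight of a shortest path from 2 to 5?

Paths from 2 to 5:
2 -> 4 -> 5: 14 + 3 = 17
2 -> 6 -> 5: 5 + 7 = 12
2 -> 1 -> 4 -> 5: 9 + 9 + 3 = 21
2 -> 6 -> 4 -> 5: 5 + 14 + 3 = 22
The minimum is 12.

12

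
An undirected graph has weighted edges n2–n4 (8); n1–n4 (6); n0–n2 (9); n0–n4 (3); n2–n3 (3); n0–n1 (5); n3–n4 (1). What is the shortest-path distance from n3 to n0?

Some routes from n3 to n0:
n3 - n4 - n0: 1 + 3 = 4
n3 - n2 - n0: 3 + 9 = 12
n3 - n4 - n1 - n0: 1 + 6 + 5 = 12
Best route has total 4.

4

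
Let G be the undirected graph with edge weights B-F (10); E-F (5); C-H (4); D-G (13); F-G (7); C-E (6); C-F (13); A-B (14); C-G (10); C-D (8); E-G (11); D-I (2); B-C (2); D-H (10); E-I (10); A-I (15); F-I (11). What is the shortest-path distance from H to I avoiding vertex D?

A few of the H→I routes:
H - C - B - F - E - I: 4 + 2 + 10 + 5 + 10 = 31
H - C - E - F - I: 4 + 6 + 5 + 11 = 26
H - C - B - F - I: 4 + 2 + 10 + 11 = 27
H - C - F - I: 4 + 13 + 11 = 28
H - C - G - F - I: 4 + 10 + 7 + 11 = 32
H - C - E - I: 4 + 6 + 10 = 20
The minimum is 20.

20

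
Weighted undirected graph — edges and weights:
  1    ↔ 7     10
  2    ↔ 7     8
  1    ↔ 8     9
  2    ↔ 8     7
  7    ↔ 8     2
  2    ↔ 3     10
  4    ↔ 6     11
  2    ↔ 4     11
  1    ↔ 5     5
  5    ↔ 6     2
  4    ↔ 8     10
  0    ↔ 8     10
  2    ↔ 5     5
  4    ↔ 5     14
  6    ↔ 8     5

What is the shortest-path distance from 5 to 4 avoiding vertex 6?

14

Checking several routes:
5 -> 1 -> 8 -> 4: 5 + 9 + 10 = 24
5 -> 2 -> 8 -> 4: 5 + 7 + 10 = 22
5 -> 2 -> 4: 5 + 11 = 16
5 -> 4: 14
Shortest: 14.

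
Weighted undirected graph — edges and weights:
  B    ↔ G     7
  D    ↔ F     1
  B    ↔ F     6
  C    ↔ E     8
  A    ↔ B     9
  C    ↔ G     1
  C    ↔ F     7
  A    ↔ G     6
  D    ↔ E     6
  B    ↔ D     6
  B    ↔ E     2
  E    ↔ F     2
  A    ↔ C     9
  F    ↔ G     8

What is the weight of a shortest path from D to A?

Checking several routes:
D -> F -> G -> A: 1 + 8 + 6 = 15
D -> F -> E -> B -> A: 1 + 2 + 2 + 9 = 14
D -> F -> B -> A: 1 + 6 + 9 = 16
D -> F -> C -> G -> A: 1 + 7 + 1 + 6 = 15
D -> B -> A: 6 + 9 = 15
The minimum is 14.

14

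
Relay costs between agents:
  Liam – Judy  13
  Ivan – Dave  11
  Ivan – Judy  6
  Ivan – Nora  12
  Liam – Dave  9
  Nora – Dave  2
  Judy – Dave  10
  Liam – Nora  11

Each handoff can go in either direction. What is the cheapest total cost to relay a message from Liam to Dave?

9

A few of the Liam→Dave routes:
Liam - Judy - Dave: 13 + 10 = 23
Liam - Judy - Ivan - Dave: 13 + 6 + 11 = 30
Liam - Nora - Ivan - Dave: 11 + 12 + 11 = 34
Liam - Judy - Ivan - Nora - Dave: 13 + 6 + 12 + 2 = 33
Liam - Dave: 9
Liam - Nora - Dave: 11 + 2 = 13
Best route has total 9.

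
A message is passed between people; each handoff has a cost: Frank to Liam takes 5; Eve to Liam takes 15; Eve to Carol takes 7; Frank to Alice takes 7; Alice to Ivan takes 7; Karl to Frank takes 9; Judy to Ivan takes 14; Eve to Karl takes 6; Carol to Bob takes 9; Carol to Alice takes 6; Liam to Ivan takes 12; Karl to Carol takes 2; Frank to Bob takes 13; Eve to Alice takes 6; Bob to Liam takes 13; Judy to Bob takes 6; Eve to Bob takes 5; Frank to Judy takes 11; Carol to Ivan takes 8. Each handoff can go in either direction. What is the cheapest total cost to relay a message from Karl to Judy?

17

A few of the Karl→Judy routes:
Karl - Carol - Bob - Judy: 2 + 9 + 6 = 17
Karl - Carol - Eve - Bob - Judy: 2 + 7 + 5 + 6 = 20
Karl - Eve - Bob - Judy: 6 + 5 + 6 = 17
Karl - Frank - Judy: 9 + 11 = 20
Best route has total 17.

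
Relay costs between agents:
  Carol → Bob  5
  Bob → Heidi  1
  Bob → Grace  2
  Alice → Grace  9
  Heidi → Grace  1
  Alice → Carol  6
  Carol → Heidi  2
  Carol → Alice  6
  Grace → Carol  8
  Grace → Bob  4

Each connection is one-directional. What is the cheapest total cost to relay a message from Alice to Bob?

11

Routes from Alice to Bob:
Alice - Grace - Bob: 9 + 4 = 13
Alice - Carol - Heidi - Grace - Bob: 6 + 2 + 1 + 4 = 13
Alice - Carol - Bob: 6 + 5 = 11
Alice - Grace - Carol - Bob: 9 + 8 + 5 = 22
The minimum is 11.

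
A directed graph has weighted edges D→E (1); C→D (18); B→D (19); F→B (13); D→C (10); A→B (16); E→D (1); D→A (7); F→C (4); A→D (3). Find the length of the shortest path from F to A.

Candidate routes:
F - B - D - A: 13 + 19 + 7 = 39
F - C - D - A: 4 + 18 + 7 = 29
Best route has total 29.

29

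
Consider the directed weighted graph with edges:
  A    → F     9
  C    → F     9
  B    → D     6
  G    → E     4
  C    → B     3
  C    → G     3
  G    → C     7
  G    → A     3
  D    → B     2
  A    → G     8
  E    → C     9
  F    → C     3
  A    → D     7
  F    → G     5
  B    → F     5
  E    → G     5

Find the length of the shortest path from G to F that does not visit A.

Candidate routes:
G→E→C→F: 4 + 9 + 9 = 22
G→C→F: 7 + 9 = 16
G→E→C→B→F: 4 + 9 + 3 + 5 = 21
G→C→B→F: 7 + 3 + 5 = 15
The minimum is 15.

15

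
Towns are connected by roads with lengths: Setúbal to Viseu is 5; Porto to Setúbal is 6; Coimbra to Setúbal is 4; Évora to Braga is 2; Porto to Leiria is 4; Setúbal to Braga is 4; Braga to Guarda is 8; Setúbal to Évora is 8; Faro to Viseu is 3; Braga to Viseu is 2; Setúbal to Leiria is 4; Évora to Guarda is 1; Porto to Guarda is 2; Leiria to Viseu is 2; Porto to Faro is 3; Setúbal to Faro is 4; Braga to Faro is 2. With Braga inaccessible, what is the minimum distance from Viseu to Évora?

9

Comparing a few candidate routes:
Viseu - Leiria - Porto - Guarda - Évora: 2 + 4 + 2 + 1 = 9
Viseu - Setúbal - Évora: 5 + 8 = 13
Viseu - Leiria - Setúbal - Évora: 2 + 4 + 8 = 14
Viseu - Faro - Porto - Guarda - Évora: 3 + 3 + 2 + 1 = 9
Shortest: 9.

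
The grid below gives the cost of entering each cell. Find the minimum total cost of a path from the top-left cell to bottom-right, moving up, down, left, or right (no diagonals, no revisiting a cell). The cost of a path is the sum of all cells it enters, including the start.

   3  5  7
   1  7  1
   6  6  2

Path r0c0 -> r1c0 -> r1c1 -> r1c2 -> r2c2: 3 + 1 + 7 + 1 + 2 = 14.

14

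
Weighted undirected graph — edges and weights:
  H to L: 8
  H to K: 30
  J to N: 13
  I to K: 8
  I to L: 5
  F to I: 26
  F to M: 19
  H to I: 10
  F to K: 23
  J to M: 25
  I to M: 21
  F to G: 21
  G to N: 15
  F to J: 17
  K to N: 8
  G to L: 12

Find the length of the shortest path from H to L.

8

Comparing a few candidate routes:
H→I→L: 10 + 5 = 15
H→K→I→L: 30 + 8 + 5 = 43
H→L: 8
The minimum is 8.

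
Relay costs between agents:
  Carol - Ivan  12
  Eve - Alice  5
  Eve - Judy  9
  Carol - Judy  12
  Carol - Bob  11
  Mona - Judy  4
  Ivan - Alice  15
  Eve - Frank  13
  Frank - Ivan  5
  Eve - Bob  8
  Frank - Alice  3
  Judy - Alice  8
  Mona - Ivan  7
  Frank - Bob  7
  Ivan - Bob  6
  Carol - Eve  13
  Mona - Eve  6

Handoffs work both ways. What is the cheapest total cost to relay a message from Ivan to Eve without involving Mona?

13

Some routes from Ivan to Eve avoiding Mona:
Ivan-Frank-Bob-Eve: 5 + 7 + 8 = 20
Ivan-Alice-Eve: 15 + 5 = 20
Ivan-Frank-Alice-Eve: 5 + 3 + 5 = 13
Ivan-Frank-Eve: 5 + 13 = 18
Ivan-Bob-Eve: 6 + 8 = 14
Best route has total 13.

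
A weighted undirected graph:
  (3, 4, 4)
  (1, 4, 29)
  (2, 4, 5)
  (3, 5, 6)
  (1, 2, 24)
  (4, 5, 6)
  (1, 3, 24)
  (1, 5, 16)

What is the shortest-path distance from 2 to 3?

Checking several routes:
2 -> 1 -> 3: 24 + 24 = 48
2 -> 4 -> 3: 5 + 4 = 9
2 -> 1 -> 5 -> 3: 24 + 16 + 6 = 46
2 -> 1 -> 5 -> 4 -> 3: 24 + 16 + 6 + 4 = 50
2 -> 4 -> 5 -> 1 -> 3: 5 + 6 + 16 + 24 = 51
2 -> 4 -> 5 -> 3: 5 + 6 + 6 = 17
The minimum is 9.

9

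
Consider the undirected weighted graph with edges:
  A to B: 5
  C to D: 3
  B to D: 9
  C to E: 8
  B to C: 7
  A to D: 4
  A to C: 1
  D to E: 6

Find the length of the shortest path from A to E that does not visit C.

Paths from A to E avoiding C:
A - B - D - E: 5 + 9 + 6 = 20
A - D - E: 4 + 6 = 10
Shortest: 10.

10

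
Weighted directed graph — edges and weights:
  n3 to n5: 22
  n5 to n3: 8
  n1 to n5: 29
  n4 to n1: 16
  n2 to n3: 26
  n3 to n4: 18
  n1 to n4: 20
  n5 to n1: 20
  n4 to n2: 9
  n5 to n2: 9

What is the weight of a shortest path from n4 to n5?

45

Candidate routes:
n4 - n1 - n5: 16 + 29 = 45
n4 - n2 - n3 - n5: 9 + 26 + 22 = 57
Shortest: 45.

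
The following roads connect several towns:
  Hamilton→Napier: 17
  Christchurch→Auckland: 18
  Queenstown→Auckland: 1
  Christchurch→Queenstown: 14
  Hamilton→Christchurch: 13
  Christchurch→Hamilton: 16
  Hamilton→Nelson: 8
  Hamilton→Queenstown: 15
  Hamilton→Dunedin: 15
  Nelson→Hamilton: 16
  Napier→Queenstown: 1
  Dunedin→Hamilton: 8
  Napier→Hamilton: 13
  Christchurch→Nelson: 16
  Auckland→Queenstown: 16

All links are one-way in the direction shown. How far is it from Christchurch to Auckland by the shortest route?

Comparing a few candidate routes:
Christchurch - Queenstown - Auckland: 14 + 1 = 15
Christchurch - Hamilton - Queenstown - Auckland: 16 + 15 + 1 = 32
Christchurch - Hamilton - Napier - Queenstown - Auckland: 16 + 17 + 1 + 1 = 35
Christchurch - Auckland: 18
Shortest: 15.

15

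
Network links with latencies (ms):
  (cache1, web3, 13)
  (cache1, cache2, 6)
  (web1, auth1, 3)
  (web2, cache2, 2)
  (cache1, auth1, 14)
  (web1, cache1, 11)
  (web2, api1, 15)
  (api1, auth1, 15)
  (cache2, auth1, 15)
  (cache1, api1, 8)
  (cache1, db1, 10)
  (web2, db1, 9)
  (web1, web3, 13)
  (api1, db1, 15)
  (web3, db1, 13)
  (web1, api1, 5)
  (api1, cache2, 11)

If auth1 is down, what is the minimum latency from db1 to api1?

15

Comparing a few candidate routes:
db1 -> web2 -> cache2 -> api1: 9 + 2 + 11 = 22
db1 -> cache1 -> api1: 10 + 8 = 18
db1 -> api1: 15
db1 -> web2 -> cache2 -> cache1 -> api1: 9 + 2 + 6 + 8 = 25
db1 -> web2 -> api1: 9 + 15 = 24
Shortest: 15 ms.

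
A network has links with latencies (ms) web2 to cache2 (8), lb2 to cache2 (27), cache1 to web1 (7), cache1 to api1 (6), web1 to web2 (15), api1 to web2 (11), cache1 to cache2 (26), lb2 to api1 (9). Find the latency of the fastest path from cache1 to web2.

Checking several routes:
cache1 -> web1 -> web2: 7 + 15 = 22
cache1 -> api1 -> web2: 6 + 11 = 17
cache1 -> api1 -> lb2 -> cache2 -> web2: 6 + 9 + 27 + 8 = 50
cache1 -> cache2 -> web2: 26 + 8 = 34
Best route has total 17 ms.

17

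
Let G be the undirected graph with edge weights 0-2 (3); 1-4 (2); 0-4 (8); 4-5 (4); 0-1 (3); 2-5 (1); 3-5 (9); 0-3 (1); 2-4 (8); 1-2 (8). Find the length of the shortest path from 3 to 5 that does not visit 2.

Candidate routes:
3 - 5: 9
3 - 0 - 1 - 4 - 5: 1 + 3 + 2 + 4 = 10
3 - 0 - 4 - 5: 1 + 8 + 4 = 13
Shortest: 9.

9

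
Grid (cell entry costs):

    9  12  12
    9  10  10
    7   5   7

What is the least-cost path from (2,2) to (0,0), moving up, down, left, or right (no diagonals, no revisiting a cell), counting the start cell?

37

Best path: [2,2] -> [2,1] -> [2,0] -> [1,0] -> [0,0]
Cost: 7 + 5 + 7 + 9 + 9 = 37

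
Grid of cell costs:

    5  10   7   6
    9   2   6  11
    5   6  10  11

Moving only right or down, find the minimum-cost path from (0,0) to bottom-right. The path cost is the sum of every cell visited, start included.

43

Take (0,0) (1,0) (1,1) (1,2) (2,2) (2,3) for a total of 5 + 9 + 2 + 6 + 10 + 11 = 43.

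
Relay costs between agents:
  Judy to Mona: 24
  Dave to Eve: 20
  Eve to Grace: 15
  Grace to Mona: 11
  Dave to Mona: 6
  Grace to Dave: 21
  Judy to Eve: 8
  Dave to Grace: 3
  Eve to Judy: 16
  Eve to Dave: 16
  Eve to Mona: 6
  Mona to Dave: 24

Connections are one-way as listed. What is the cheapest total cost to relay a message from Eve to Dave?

16

Paths from Eve to Dave:
Eve - Grace - Mona - Dave: 15 + 11 + 24 = 50
Eve - Mona - Dave: 6 + 24 = 30
Eve - Dave: 16
Eve - Judy - Mona - Dave: 16 + 24 + 24 = 64
Eve - Grace - Dave: 15 + 21 = 36
The minimum is 16.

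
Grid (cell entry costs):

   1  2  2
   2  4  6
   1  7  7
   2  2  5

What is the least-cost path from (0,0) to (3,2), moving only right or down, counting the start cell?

Take (0,0)→(1,0)→(2,0)→(3,0)→(3,1)→(3,2) for a total of 1 + 2 + 1 + 2 + 2 + 5 = 13.
(Top row then right column would cost 23.)

13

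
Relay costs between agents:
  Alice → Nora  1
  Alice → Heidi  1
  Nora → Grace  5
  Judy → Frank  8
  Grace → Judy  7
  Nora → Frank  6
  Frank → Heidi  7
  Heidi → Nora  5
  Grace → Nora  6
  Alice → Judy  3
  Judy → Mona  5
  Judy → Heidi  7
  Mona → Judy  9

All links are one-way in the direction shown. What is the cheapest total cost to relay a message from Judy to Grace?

Paths from Judy to Grace:
Judy → Frank → Heidi → Nora → Grace: 8 + 7 + 5 + 5 = 25
Judy → Heidi → Nora → Grace: 7 + 5 + 5 = 17
Best route has total 17.

17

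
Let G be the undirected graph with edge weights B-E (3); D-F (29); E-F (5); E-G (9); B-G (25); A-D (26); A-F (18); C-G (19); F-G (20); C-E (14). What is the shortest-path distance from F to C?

19

A few of the F→C routes:
F -> G -> C: 20 + 19 = 39
F -> E -> G -> C: 5 + 9 + 19 = 33
F -> E -> C: 5 + 14 = 19
The minimum is 19.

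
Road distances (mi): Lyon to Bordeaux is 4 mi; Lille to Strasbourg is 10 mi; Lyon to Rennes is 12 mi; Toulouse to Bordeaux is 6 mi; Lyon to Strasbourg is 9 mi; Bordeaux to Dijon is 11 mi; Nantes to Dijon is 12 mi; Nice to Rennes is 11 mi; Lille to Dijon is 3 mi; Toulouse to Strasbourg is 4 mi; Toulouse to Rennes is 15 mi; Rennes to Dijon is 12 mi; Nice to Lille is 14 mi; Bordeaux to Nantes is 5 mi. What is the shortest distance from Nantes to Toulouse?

Comparing a few candidate routes:
Nantes-Bordeaux-Lyon-Rennes-Toulouse: 5 + 4 + 12 + 15 = 36
Nantes-Dijon-Bordeaux-Toulouse: 12 + 11 + 6 = 29
Nantes-Bordeaux-Dijon-Lille-Strasbourg-Toulouse: 5 + 11 + 3 + 10 + 4 = 33
Nantes-Dijon-Lille-Strasbourg-Toulouse: 12 + 3 + 10 + 4 = 29
Nantes-Bordeaux-Lyon-Strasbourg-Toulouse: 5 + 4 + 9 + 4 = 22
Nantes-Bordeaux-Toulouse: 5 + 6 = 11
Shortest: 11 mi.

11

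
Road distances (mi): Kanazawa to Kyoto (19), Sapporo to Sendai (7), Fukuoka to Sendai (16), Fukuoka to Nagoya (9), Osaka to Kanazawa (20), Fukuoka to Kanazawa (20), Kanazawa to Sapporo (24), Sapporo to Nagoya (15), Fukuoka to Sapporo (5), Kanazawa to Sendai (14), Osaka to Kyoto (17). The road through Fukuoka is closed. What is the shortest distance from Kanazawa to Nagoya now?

Candidate routes:
Kanazawa → Sendai → Sapporo → Nagoya: 14 + 7 + 15 = 36
Kanazawa → Sapporo → Nagoya: 24 + 15 = 39
Best route has total 36 mi.

36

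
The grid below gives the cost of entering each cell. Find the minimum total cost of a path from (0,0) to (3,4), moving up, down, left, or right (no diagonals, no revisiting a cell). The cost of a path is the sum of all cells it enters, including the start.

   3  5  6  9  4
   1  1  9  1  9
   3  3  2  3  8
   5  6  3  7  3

Cheapest: r0c0 r1c0 r1c1 r2c1 r2c2 r2c3 r3c3 r3c4
  3 + 1 + 1 + 3 + 2 + 3 + 7 + 3 = 23

23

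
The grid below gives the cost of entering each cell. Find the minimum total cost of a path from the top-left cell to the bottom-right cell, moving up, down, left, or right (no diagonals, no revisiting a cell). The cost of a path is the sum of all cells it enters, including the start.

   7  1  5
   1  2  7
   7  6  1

17

Cheapest: (0,0)→(0,1)→(1,1)→(2,1)→(2,2)
  7 + 1 + 2 + 6 + 1 = 17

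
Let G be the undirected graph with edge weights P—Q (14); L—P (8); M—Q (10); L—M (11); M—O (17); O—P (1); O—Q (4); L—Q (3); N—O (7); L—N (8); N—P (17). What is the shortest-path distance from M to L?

Comparing a few candidate routes:
M → Q → L: 10 + 3 = 13
M → Q → O → P → L: 10 + 4 + 1 + 8 = 23
M → L: 11
Best route has total 11.

11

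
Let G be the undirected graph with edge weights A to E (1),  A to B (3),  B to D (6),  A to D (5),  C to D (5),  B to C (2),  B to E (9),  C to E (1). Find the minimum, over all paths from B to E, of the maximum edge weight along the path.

2

Comparing a few candidate routes:
B -> C -> D -> A -> E: max(2, 5, 5, 1) = 5
B -> A -> D -> C -> E: max(3, 5, 5, 1) = 5
B -> A -> E: max(3, 1) = 3
B -> C -> E: max(2, 1) = 2
Best route has worst link 2.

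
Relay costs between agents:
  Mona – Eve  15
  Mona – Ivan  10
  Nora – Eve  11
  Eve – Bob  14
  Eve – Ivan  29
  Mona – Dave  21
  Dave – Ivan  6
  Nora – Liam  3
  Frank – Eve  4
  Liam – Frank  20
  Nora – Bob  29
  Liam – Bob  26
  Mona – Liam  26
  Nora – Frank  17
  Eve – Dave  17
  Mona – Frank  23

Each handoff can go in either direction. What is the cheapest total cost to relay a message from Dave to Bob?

A few of the Dave→Bob routes:
Dave→Mona→Eve→Bob: 21 + 15 + 14 = 50
Dave→Eve→Bob: 17 + 14 = 31
Dave→Ivan→Eve→Bob: 6 + 29 + 14 = 49
Dave→Ivan→Mona→Eve→Bob: 6 + 10 + 15 + 14 = 45
Shortest: 31.

31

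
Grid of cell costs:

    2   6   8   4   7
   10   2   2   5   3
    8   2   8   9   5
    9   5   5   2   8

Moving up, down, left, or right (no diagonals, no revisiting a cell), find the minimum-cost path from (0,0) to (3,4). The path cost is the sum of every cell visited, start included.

Best path: r0c0 → r0c1 → r1c1 → r2c1 → r3c1 → r3c2 → r3c3 → r3c4
Cost: 2 + 6 + 2 + 2 + 5 + 5 + 2 + 8 = 32

32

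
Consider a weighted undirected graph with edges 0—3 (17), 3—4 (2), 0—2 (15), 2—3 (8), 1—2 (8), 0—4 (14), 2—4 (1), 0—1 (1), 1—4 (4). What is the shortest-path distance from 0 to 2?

Comparing a few candidate routes:
0→4→2: 14 + 1 = 15
0→2: 15
0→1→4→2: 1 + 4 + 1 = 6
0→1→4→3→2: 1 + 4 + 2 + 8 = 15
0→1→2: 1 + 8 = 9
Shortest: 6.

6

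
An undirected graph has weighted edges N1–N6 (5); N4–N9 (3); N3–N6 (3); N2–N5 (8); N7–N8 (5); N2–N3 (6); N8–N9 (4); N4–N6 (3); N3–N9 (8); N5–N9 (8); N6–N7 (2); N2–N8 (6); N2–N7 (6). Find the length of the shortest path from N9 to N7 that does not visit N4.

9

Checking several routes:
N9→N8→N7: 4 + 5 = 9
N9→N8→N2→N7: 4 + 6 + 6 = 16
N9→N3→N6→N7: 8 + 3 + 2 = 13
Shortest: 9.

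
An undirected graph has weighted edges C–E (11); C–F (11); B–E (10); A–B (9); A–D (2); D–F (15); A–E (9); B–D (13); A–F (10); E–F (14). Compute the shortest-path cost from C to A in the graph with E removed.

Routes from C to A avoiding E:
C → F → D → A: 11 + 15 + 2 = 28
C → F → A: 11 + 10 = 21
C → F → D → B → A: 11 + 15 + 13 + 9 = 48
The minimum is 21.

21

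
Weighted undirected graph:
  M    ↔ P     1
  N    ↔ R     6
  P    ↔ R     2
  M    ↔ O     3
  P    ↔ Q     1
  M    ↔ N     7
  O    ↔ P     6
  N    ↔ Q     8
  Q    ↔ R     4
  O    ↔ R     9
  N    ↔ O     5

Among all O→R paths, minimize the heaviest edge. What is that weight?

Some routes from O to R:
O→M→P→R: max(3, 1, 2) = 3
O→N→R: max(5, 6) = 6
O→M→P→Q→R: max(3, 1, 1, 4) = 4
Smallest bottleneck: 3.

3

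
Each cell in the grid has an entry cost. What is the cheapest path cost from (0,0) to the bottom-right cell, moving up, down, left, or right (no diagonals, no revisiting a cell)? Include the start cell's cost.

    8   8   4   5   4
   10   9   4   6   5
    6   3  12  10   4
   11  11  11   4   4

Cheapest: [0,0]→[0,1]→[0,2]→[0,3]→[0,4]→[1,4]→[2,4]→[3,4]
  8 + 8 + 4 + 5 + 4 + 5 + 4 + 4 = 42

42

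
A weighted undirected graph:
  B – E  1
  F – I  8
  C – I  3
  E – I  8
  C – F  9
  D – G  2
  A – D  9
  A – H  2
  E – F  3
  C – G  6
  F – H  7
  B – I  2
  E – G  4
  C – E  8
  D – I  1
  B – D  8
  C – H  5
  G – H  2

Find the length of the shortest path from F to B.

Checking several routes:
F → H → G → D → I → B: 7 + 2 + 2 + 1 + 2 = 14
F → E → I → B: 3 + 8 + 2 = 13
F → I → B: 8 + 2 = 10
F → E → B: 3 + 1 = 4
F → E → G → D → I → B: 3 + 4 + 2 + 1 + 2 = 12
Shortest: 4.

4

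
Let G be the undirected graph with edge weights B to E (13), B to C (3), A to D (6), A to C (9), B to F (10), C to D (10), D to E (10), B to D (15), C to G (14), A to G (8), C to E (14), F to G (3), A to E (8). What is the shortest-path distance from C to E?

14

Checking several routes:
C→A→E: 9 + 8 = 17
C→E: 14
C→B→E: 3 + 13 = 16
C→D→A→E: 10 + 6 + 8 = 24
C→A→D→E: 9 + 6 + 10 = 25
C→D→E: 10 + 10 = 20
Shortest: 14.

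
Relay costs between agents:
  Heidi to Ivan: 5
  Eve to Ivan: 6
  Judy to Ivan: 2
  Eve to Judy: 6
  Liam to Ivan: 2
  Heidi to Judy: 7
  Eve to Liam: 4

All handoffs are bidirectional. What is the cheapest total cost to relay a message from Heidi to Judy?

Candidate routes:
Heidi → Judy: 7
Heidi → Ivan → Eve → Judy: 5 + 6 + 6 = 17
Heidi → Ivan → Liam → Eve → Judy: 5 + 2 + 4 + 6 = 17
Heidi → Ivan → Judy: 5 + 2 = 7
The minimum is 7.

7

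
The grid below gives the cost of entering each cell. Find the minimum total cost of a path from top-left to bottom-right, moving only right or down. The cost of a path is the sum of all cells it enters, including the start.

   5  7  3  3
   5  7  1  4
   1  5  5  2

22

Best path: [0,0] → [0,1] → [0,2] → [1,2] → [1,3] → [2,3]
Cost: 5 + 7 + 3 + 1 + 4 + 2 = 22
(Top row then right column would cost 24.)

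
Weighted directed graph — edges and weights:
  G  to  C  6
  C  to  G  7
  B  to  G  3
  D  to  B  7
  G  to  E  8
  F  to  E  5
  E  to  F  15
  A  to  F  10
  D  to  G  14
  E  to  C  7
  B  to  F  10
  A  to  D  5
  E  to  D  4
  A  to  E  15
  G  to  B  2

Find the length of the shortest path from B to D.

15

Candidate routes:
B - G - E - D: 3 + 8 + 4 = 15
B - F - E - D: 10 + 5 + 4 = 19
The minimum is 15.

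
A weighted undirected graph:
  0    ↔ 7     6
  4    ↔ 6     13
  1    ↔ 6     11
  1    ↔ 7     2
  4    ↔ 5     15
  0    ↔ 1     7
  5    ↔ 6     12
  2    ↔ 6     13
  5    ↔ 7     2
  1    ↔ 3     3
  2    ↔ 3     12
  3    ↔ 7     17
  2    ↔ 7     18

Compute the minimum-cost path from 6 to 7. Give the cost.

13

Some routes from 6 to 7:
6→1→7: 11 + 2 = 13
6→5→7: 12 + 2 = 14
6→1→0→7: 11 + 7 + 6 = 24
Shortest: 13.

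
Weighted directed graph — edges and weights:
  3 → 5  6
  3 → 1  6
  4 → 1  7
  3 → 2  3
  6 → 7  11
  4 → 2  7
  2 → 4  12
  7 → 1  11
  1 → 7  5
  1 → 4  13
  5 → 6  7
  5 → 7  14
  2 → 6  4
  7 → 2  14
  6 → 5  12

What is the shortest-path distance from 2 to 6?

4

Paths from 2 to 6:
2→6: 4
Best route has total 4.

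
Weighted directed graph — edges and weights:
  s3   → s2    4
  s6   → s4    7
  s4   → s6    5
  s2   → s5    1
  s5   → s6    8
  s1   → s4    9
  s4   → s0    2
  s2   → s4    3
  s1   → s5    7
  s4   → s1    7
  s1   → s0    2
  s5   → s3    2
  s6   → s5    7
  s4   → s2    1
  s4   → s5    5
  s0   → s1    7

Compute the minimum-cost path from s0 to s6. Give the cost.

A few of the s0→s6 routes:
s0 → s1 → s5 → s3 → s2 → s4 → s6: 7 + 7 + 2 + 4 + 3 + 5 = 28
s0 → s1 → s4 → s6: 7 + 9 + 5 = 21
s0 → s1 → s4 → s2 → s5 → s6: 7 + 9 + 1 + 1 + 8 = 26
s0 → s1 → s5 → s6: 7 + 7 + 8 = 22
Shortest: 21.

21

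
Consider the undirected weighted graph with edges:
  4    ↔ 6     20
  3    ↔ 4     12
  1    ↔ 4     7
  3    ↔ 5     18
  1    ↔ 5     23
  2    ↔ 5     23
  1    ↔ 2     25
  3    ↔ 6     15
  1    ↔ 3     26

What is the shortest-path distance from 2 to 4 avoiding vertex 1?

53

Routes from 2 to 4 avoiding 1:
2-5-3-6-4: 23 + 18 + 15 + 20 = 76
2-5-3-4: 23 + 18 + 12 = 53
Shortest: 53.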